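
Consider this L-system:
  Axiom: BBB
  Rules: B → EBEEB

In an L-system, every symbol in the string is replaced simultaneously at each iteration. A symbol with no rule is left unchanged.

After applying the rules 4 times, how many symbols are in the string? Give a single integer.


Step 0: length = 3
Step 1: length = 15
Step 2: length = 39
Step 3: length = 87
Step 4: length = 183

Answer: 183


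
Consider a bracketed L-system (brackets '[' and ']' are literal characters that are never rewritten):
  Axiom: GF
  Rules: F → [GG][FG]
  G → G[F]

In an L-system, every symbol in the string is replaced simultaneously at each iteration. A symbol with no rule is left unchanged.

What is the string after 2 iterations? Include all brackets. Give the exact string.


Step 0: GF
Step 1: G[F][GG][FG]
Step 2: G[F][[GG][FG]][G[F]G[F]][[GG][FG]G[F]]

Answer: G[F][[GG][FG]][G[F]G[F]][[GG][FG]G[F]]


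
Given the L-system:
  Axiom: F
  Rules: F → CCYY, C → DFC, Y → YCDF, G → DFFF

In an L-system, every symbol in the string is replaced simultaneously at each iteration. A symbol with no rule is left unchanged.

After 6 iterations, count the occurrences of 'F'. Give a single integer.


Answer: 176

Derivation:
Step 0: length=1, 'F' count=1
Step 1: length=4, 'F' count=0
Step 2: length=14, 'F' count=4
Step 3: length=40, 'F' count=6
Step 4: length=116, 'F' count=24
Step 5: length=326, 'F' count=58
Step 6: length=922, 'F' count=176
Final string: DDDFCDFCYCDFYCDFDCCYYDFCDDFCDFCYCDFYCDFDCCYYDFCYCDFDFCDCCYYDCCYYDFCDDFCDFCYCDFYCDFYCDFDFCDCCYYDCCYYDFCDDFCDFCYCDFYCDFDDCCYYDFCDCCYYDFCYCDFDFCDCCYYYCDFDFCDCCYYDDFCDFCYCDFYCDFDCCYYDFCDDDFCDFCYCDFYCDFDCCYYDFCDDFCDFCYCDFYCDFDCCYYDFCYCDFDFCDCCYYDCCYYDFCDDFCDFCYCDFYCDFYCDFDFCDCCYYDCCYYDFCDDFCDFCYCDFYCDFDDCCYYDFCDCCYYDFCYCDFDFCDCCYYYCDFDFCDCCYYDDFCDFCYCDFYCDFDCCYYDFCYCDFDFCDCCYYDCCYYDFCDDFCDFCYCDFYCDFDDFCDFCYCDFYCDFDCCYYDFCDDCCYYDFCDCCYYDFCYCDFDFCDCCYYYCDFDFCDCCYYDDCCYYDFCDCCYYDFCYCDFDFCDCCYYYCDFDFCDCCYYDDFCDFCYCDFYCDFDCCYYDFCDDDFCDFCYCDFYCDFDCCYYDFCDDFCDFCYCDFYCDFDCCYYDFCYCDFDFCDCCYYDCCYYDFCDDFCDFCYCDFYCDFYCDFDFCDCCYYDCCYYDFCDDFCDFCYCDFYCDFYCDFDFCDCCYYDCCYYDFCDDFCDFCYCDFYCDFDDFCDFCYCDFYCDFDCCYYDFCDDCCYYDFCDCCYYDFCYCDFDFCDCCYYYCDFDFCDCCYYDDCCYYDFCDCCYYDFCYCDFDFCDCCYYYCDFDFCDCCYYDDFCDFCYCDFYCDFDCCYYDFCDDDFCDFCYCDFYCDFDCCYYDFCDDFCDFCYCDFYCDFDCCYYDFCYCDFDFCDCCYYDCCYYDFCDDFCDFCYCDFYCDFYCDFDFCDCCYYDCCYYDFCDDFCDFCYCDFYCDF


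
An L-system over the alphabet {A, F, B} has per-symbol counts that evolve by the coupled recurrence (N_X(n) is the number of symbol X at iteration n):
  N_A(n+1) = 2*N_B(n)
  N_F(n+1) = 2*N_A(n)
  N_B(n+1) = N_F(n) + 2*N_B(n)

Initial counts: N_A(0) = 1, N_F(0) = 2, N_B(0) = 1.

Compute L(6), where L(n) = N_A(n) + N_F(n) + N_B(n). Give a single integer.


Step 0: N_A=1, N_F=2, N_B=1, L=4
Step 1: N_A=2, N_F=2, N_B=4, L=8
Step 2: N_A=8, N_F=4, N_B=10, L=22
Step 3: N_A=20, N_F=16, N_B=24, L=60
Step 4: N_A=48, N_F=40, N_B=64, L=152
Step 5: N_A=128, N_F=96, N_B=168, L=392
Step 6: N_A=336, N_F=256, N_B=432, L=1024

Answer: 1024


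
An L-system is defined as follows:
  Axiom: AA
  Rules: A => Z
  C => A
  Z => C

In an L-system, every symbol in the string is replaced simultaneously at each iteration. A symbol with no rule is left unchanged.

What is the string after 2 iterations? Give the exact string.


Step 0: AA
Step 1: ZZ
Step 2: CC

Answer: CC


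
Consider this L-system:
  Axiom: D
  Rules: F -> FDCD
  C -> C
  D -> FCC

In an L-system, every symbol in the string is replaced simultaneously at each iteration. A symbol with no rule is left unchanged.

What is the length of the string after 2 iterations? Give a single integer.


Answer: 6

Derivation:
Step 0: length = 1
Step 1: length = 3
Step 2: length = 6


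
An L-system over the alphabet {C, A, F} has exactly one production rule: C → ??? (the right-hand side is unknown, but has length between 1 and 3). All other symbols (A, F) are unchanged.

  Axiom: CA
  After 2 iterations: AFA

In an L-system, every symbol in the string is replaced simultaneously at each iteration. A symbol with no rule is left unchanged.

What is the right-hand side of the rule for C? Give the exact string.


Answer: AF

Derivation:
Trying C → AF:
  Step 0: CA
  Step 1: AFA
  Step 2: AFA
Matches the given result.


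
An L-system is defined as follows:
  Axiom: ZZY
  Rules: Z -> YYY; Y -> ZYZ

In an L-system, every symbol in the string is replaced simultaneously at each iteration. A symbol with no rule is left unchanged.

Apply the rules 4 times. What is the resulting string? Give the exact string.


Step 0: ZZY
Step 1: YYYYYYZYZ
Step 2: ZYZZYZZYZZYZZYZZYZYYYZYZYYY
Step 3: YYYZYZYYYYYYZYZYYYYYYZYZYYYYYYZYZYYYYYYZYZYYYYYYZYZYYYZYZZYZZYZYYYZYZYYYZYZZYZZYZ
Step 4: ZYZZYZZYZYYYZYZYYYZYZZYZZYZZYZZYZZYZYYYZYZYYYZYZZYZZYZZYZZYZZYZYYYZYZYYYZYZZYZZYZZYZZYZZYZYYYZYZYYYZYZZYZZYZZYZZYZZYZYYYZYZYYYZYZZYZZYZZYZZYZZYZYYYZYZYYYZYZZYZZYZYYYZYZYYYYYYZYZYYYYYYZYZYYYZYZZYZZYZYYYZYZYYYZYZZYZZYZYYYZYZYYYYYYZYZYYYYYYZYZYYY

Answer: ZYZZYZZYZYYYZYZYYYZYZZYZZYZZYZZYZZYZYYYZYZYYYZYZZYZZYZZYZZYZZYZYYYZYZYYYZYZZYZZYZZYZZYZZYZYYYZYZYYYZYZZYZZYZZYZZYZZYZYYYZYZYYYZYZZYZZYZZYZZYZZYZYYYZYZYYYZYZZYZZYZYYYZYZYYYYYYZYZYYYYYYZYZYYYZYZZYZZYZYYYZYZYYYZYZZYZZYZYYYZYZYYYYYYZYZYYYYYYZYZYYY


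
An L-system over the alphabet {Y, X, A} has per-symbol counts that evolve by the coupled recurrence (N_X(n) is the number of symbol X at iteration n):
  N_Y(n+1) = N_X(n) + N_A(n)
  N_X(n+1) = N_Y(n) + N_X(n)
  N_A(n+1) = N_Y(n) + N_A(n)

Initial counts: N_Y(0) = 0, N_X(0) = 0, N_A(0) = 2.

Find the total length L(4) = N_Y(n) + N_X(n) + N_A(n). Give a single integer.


Answer: 32

Derivation:
Step 0: N_Y=0, N_X=0, N_A=2, L=2
Step 1: N_Y=2, N_X=0, N_A=2, L=4
Step 2: N_Y=2, N_X=2, N_A=4, L=8
Step 3: N_Y=6, N_X=4, N_A=6, L=16
Step 4: N_Y=10, N_X=10, N_A=12, L=32


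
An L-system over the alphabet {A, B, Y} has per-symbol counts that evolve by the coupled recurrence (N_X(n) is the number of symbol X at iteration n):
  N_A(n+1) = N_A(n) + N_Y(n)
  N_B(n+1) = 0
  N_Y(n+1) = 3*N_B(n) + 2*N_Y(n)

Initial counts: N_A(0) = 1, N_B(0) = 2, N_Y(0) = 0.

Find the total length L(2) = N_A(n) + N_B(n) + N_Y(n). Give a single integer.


Answer: 19

Derivation:
Step 0: N_A=1, N_B=2, N_Y=0, L=3
Step 1: N_A=1, N_B=0, N_Y=6, L=7
Step 2: N_A=7, N_B=0, N_Y=12, L=19


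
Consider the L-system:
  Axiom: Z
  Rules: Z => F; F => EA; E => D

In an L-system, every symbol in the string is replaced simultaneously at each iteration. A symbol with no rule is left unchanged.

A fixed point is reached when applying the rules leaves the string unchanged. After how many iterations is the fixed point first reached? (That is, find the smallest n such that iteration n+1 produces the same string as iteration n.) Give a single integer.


Answer: 3

Derivation:
Step 0: Z
Step 1: F
Step 2: EA
Step 3: DA
Step 4: DA  (unchanged — fixed point at step 3)


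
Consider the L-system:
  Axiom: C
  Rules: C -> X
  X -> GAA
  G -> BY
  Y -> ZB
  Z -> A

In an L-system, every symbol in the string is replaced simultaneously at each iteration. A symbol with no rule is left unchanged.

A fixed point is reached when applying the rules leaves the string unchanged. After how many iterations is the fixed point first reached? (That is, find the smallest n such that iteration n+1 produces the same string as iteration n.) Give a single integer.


Answer: 5

Derivation:
Step 0: C
Step 1: X
Step 2: GAA
Step 3: BYAA
Step 4: BZBAA
Step 5: BABAA
Step 6: BABAA  (unchanged — fixed point at step 5)


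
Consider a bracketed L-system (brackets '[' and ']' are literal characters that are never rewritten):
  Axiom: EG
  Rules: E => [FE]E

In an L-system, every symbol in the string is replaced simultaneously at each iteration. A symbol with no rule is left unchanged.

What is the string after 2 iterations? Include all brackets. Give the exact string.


Answer: [F[FE]E][FE]EG

Derivation:
Step 0: EG
Step 1: [FE]EG
Step 2: [F[FE]E][FE]EG


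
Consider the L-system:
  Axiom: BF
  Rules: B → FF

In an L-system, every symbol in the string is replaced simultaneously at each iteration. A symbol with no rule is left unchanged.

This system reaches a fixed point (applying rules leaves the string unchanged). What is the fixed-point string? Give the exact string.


Step 0: BF
Step 1: FFF
Step 2: FFF  (unchanged — fixed point at step 1)

Answer: FFF


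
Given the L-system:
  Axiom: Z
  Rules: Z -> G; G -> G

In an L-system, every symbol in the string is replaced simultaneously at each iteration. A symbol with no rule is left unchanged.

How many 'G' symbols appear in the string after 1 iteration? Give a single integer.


Answer: 1

Derivation:
Step 0: Z  (0 'G')
Step 1: G  (1 'G')


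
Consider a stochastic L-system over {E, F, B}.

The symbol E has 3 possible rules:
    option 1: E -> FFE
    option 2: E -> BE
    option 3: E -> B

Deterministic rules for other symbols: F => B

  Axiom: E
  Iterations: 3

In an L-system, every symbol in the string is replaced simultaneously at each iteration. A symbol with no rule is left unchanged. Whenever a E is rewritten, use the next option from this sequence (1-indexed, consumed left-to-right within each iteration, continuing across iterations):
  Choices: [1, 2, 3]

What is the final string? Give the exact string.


Answer: BBBB

Derivation:
Step 0: E
Step 1: FFE  (used choices [1])
Step 2: BBBE  (used choices [2])
Step 3: BBBB  (used choices [3])


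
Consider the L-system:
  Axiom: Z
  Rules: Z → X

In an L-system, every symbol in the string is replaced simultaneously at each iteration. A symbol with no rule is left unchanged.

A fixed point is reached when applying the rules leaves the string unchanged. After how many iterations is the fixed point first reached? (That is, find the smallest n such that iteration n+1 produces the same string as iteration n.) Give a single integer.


Answer: 1

Derivation:
Step 0: Z
Step 1: X
Step 2: X  (unchanged — fixed point at step 1)


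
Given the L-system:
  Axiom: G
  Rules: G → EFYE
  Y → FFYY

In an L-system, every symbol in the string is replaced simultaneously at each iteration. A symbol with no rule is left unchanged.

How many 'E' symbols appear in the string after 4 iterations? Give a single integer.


Step 0: G  (0 'E')
Step 1: EFYE  (2 'E')
Step 2: EFFFYYE  (2 'E')
Step 3: EFFFFFYYFFYYE  (2 'E')
Step 4: EFFFFFFFYYFFYYFFFFYYFFYYE  (2 'E')

Answer: 2


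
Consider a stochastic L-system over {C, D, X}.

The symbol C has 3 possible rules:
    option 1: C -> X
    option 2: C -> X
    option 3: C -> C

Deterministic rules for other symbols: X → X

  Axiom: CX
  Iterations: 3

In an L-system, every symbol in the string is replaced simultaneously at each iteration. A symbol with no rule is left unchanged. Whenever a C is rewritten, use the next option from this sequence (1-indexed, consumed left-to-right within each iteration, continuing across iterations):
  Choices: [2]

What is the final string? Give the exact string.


Answer: XX

Derivation:
Step 0: CX
Step 1: XX  (used choices [2])
Step 2: XX  (used choices [])
Step 3: XX  (used choices [])


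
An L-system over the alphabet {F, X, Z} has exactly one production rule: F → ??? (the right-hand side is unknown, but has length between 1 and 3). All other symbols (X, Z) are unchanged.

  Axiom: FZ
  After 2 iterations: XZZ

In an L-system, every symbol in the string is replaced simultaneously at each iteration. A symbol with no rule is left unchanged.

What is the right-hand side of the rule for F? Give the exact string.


Answer: XZ

Derivation:
Trying F → XZ:
  Step 0: FZ
  Step 1: XZZ
  Step 2: XZZ
Matches the given result.


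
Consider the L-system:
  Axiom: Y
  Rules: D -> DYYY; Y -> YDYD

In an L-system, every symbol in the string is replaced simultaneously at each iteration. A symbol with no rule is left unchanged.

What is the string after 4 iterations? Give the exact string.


Step 0: Y
Step 1: YDYD
Step 2: YDYDDYYYYDYDDYYY
Step 3: YDYDDYYYYDYDDYYYDYYYYDYDYDYDYDYDYDYDDYYYYDYDDYYYDYYYYDYDYDYDYDYD
Step 4: YDYDDYYYYDYDDYYYDYYYYDYDYDYDYDYDYDYDDYYYYDYDDYYYDYYYYDYDYDYDYDYDDYYYYDYDYDYDYDYDYDYDDYYYYDYDDYYYYDYDDYYYYDYDDYYYYDYDDYYYYDYDDYYYYDYDDYYYYDYDDYYYDYYYYDYDYDYDYDYDYDYDDYYYYDYDDYYYDYYYYDYDYDYDYDYDDYYYYDYDYDYDYDYDYDYDDYYYYDYDDYYYYDYDDYYYYDYDDYYYYDYDDYYYYDYDDYYY

Answer: YDYDDYYYYDYDDYYYDYYYYDYDYDYDYDYDYDYDDYYYYDYDDYYYDYYYYDYDYDYDYDYDDYYYYDYDYDYDYDYDYDYDDYYYYDYDDYYYYDYDDYYYYDYDDYYYYDYDDYYYYDYDDYYYYDYDDYYYYDYDDYYYDYYYYDYDYDYDYDYDYDYDDYYYYDYDDYYYDYYYYDYDYDYDYDYDDYYYYDYDYDYDYDYDYDYDDYYYYDYDDYYYYDYDDYYYYDYDDYYYYDYDDYYYYDYDDYYY


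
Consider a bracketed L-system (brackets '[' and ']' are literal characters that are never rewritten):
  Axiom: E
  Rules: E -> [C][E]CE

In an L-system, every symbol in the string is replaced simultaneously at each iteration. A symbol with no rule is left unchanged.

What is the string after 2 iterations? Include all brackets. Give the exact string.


Answer: [C][[C][E]CE]C[C][E]CE

Derivation:
Step 0: E
Step 1: [C][E]CE
Step 2: [C][[C][E]CE]C[C][E]CE


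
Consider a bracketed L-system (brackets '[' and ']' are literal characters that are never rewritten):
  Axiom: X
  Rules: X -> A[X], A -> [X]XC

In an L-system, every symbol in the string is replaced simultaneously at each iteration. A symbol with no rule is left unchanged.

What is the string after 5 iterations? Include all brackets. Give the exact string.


Answer: [[A[X]]A[X]C[[X]XC[A[X]]]][A[X]]A[X]C[[X]XC[A[X]]]C[[[X]XC[A[X]]][X]XC[A[X]]C[[A[X]]A[X]C[[X]XC[A[X]]]]]

Derivation:
Step 0: X
Step 1: A[X]
Step 2: [X]XC[A[X]]
Step 3: [A[X]]A[X]C[[X]XC[A[X]]]
Step 4: [[X]XC[A[X]]][X]XC[A[X]]C[[A[X]]A[X]C[[X]XC[A[X]]]]
Step 5: [[A[X]]A[X]C[[X]XC[A[X]]]][A[X]]A[X]C[[X]XC[A[X]]]C[[[X]XC[A[X]]][X]XC[A[X]]C[[A[X]]A[X]C[[X]XC[A[X]]]]]


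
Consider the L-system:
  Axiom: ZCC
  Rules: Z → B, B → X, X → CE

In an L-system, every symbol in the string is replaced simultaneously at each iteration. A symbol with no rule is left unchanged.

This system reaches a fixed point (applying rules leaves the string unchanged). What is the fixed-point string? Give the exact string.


Step 0: ZCC
Step 1: BCC
Step 2: XCC
Step 3: CECC
Step 4: CECC  (unchanged — fixed point at step 3)

Answer: CECC


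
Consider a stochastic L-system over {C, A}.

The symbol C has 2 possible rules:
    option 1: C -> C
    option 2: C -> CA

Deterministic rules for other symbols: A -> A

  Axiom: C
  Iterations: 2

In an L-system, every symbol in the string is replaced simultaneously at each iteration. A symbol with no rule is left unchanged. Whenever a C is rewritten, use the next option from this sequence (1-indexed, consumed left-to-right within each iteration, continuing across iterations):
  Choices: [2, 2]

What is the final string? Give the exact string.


Step 0: C
Step 1: CA  (used choices [2])
Step 2: CAA  (used choices [2])

Answer: CAA


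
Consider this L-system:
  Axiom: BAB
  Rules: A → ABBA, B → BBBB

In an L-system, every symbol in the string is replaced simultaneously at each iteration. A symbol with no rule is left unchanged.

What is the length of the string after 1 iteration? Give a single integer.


Answer: 12

Derivation:
Step 0: length = 3
Step 1: length = 12


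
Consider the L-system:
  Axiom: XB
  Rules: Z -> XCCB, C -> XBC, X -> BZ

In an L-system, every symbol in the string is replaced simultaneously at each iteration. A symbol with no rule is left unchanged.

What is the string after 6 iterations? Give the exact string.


Step 0: XB
Step 1: BZB
Step 2: BXCCBB
Step 3: BBZXBCXBCBB
Step 4: BBXCCBBZBXBCBZBXBCBB
Step 5: BBBZXBCXBCBBXCCBBBZBXBCBXCCBBBZBXBCBB
Step 6: BBBXCCBBZBXBCBZBXBCBBBZXBCXBCBBBXCCBBBZBXBCBBZXBCXBCBBBXCCBBBZBXBCBB

Answer: BBBXCCBBZBXBCBZBXBCBBBZXBCXBCBBBXCCBBBZBXBCBBZXBCXBCBBBXCCBBBZBXBCBB


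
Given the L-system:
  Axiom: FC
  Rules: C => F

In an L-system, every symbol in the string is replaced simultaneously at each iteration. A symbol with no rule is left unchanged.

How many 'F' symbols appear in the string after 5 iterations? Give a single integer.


Step 0: FC  (1 'F')
Step 1: FF  (2 'F')
Step 2: FF  (2 'F')
Step 3: FF  (2 'F')
Step 4: FF  (2 'F')
Step 5: FF  (2 'F')

Answer: 2


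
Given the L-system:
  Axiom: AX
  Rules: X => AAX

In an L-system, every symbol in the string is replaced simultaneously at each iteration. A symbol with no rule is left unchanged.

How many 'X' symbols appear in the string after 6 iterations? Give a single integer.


Answer: 1

Derivation:
Step 0: AX  (1 'X')
Step 1: AAAX  (1 'X')
Step 2: AAAAAX  (1 'X')
Step 3: AAAAAAAX  (1 'X')
Step 4: AAAAAAAAAX  (1 'X')
Step 5: AAAAAAAAAAAX  (1 'X')
Step 6: AAAAAAAAAAAAAX  (1 'X')


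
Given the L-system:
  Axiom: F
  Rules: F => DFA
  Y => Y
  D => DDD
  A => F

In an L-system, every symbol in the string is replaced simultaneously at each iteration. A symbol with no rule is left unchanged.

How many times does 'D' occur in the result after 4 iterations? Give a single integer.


Step 0: F  (0 'D')
Step 1: DFA  (1 'D')
Step 2: DDDDFAF  (4 'D')
Step 3: DDDDDDDDDDDDDFAFDFA  (14 'D')
Step 4: DDDDDDDDDDDDDDDDDDDDDDDDDDDDDDDDDDDDDDDDFAFDFADDDDFAF  (45 'D')

Answer: 45


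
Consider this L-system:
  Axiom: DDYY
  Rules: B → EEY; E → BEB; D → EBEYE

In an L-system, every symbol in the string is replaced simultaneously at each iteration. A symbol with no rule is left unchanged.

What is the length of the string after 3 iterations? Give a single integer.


Step 0: length = 4
Step 1: length = 12
Step 2: length = 28
Step 3: length = 72

Answer: 72


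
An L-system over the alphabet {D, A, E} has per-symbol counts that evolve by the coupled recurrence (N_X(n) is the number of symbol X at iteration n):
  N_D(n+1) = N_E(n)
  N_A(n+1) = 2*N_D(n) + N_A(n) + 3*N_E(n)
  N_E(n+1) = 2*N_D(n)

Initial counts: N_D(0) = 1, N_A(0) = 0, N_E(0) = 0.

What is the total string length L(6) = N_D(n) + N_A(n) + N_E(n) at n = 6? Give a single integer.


Step 0: N_D=1, N_A=0, N_E=0, L=1
Step 1: N_D=0, N_A=2, N_E=2, L=4
Step 2: N_D=2, N_A=8, N_E=0, L=10
Step 3: N_D=0, N_A=12, N_E=4, L=16
Step 4: N_D=4, N_A=24, N_E=0, L=28
Step 5: N_D=0, N_A=32, N_E=8, L=40
Step 6: N_D=8, N_A=56, N_E=0, L=64

Answer: 64


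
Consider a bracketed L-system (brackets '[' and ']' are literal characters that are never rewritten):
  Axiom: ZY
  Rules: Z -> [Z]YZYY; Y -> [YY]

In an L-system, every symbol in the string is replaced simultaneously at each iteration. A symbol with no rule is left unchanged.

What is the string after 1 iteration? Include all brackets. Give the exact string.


Answer: [Z]YZYY[YY]

Derivation:
Step 0: ZY
Step 1: [Z]YZYY[YY]


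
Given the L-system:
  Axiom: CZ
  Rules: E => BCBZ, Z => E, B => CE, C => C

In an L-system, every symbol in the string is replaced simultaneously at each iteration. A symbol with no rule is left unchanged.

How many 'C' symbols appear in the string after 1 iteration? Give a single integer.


Answer: 1

Derivation:
Step 0: CZ  (1 'C')
Step 1: CE  (1 'C')


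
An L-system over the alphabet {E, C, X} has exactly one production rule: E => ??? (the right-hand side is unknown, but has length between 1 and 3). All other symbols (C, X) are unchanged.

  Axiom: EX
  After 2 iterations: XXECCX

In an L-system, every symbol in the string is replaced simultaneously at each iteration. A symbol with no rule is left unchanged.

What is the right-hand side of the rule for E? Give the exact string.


Answer: XEC

Derivation:
Trying E => XEC:
  Step 0: EX
  Step 1: XECX
  Step 2: XXECCX
Matches the given result.


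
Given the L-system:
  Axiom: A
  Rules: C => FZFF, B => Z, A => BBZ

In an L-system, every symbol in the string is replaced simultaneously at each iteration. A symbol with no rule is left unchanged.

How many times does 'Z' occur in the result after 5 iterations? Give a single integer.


Answer: 3

Derivation:
Step 0: A  (0 'Z')
Step 1: BBZ  (1 'Z')
Step 2: ZZZ  (3 'Z')
Step 3: ZZZ  (3 'Z')
Step 4: ZZZ  (3 'Z')
Step 5: ZZZ  (3 'Z')


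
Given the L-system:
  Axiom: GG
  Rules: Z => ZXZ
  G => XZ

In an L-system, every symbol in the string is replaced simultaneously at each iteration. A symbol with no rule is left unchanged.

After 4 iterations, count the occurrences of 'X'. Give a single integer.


Step 0: GG  (0 'X')
Step 1: XZXZ  (2 'X')
Step 2: XZXZXZXZ  (4 'X')
Step 3: XZXZXZXZXZXZXZXZ  (8 'X')
Step 4: XZXZXZXZXZXZXZXZXZXZXZXZXZXZXZXZ  (16 'X')

Answer: 16


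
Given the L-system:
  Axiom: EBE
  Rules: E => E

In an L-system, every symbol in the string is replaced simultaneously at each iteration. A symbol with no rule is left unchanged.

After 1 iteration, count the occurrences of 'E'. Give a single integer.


Answer: 2

Derivation:
Step 0: EBE  (2 'E')
Step 1: EBE  (2 'E')


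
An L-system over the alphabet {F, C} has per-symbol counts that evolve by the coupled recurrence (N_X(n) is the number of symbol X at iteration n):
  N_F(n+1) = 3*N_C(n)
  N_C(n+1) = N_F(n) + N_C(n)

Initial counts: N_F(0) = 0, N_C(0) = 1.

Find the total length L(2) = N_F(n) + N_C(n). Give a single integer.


Step 0: N_F=0, N_C=1, L=1
Step 1: N_F=3, N_C=1, L=4
Step 2: N_F=3, N_C=4, L=7

Answer: 7


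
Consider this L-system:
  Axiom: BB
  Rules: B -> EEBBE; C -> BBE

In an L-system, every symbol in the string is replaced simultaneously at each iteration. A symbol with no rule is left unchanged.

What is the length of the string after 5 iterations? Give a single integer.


Answer: 250

Derivation:
Step 0: length = 2
Step 1: length = 10
Step 2: length = 26
Step 3: length = 58
Step 4: length = 122
Step 5: length = 250


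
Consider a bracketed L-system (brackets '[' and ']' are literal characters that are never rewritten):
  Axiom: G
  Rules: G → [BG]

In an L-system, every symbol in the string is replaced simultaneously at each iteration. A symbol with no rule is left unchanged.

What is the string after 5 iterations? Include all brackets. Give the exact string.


Step 0: G
Step 1: [BG]
Step 2: [B[BG]]
Step 3: [B[B[BG]]]
Step 4: [B[B[B[BG]]]]
Step 5: [B[B[B[B[BG]]]]]

Answer: [B[B[B[B[BG]]]]]


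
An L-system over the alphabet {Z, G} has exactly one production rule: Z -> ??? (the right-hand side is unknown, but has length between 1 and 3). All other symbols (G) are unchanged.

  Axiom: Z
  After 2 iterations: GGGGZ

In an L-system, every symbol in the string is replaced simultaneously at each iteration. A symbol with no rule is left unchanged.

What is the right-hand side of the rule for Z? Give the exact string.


Answer: GGZ

Derivation:
Trying Z -> GGZ:
  Step 0: Z
  Step 1: GGZ
  Step 2: GGGGZ
Matches the given result.


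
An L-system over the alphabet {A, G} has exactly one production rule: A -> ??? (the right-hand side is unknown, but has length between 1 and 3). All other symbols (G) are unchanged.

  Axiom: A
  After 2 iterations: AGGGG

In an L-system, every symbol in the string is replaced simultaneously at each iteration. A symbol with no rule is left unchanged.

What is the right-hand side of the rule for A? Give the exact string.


Trying A -> AGG:
  Step 0: A
  Step 1: AGG
  Step 2: AGGGG
Matches the given result.

Answer: AGG


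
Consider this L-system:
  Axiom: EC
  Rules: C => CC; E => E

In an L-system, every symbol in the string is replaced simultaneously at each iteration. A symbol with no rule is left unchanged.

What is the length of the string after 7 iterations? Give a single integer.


Step 0: length = 2
Step 1: length = 3
Step 2: length = 5
Step 3: length = 9
Step 4: length = 17
Step 5: length = 33
Step 6: length = 65
Step 7: length = 129

Answer: 129


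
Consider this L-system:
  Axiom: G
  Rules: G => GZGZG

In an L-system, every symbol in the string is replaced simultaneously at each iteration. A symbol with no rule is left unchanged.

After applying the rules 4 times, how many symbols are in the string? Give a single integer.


Answer: 161

Derivation:
Step 0: length = 1
Step 1: length = 5
Step 2: length = 17
Step 3: length = 53
Step 4: length = 161


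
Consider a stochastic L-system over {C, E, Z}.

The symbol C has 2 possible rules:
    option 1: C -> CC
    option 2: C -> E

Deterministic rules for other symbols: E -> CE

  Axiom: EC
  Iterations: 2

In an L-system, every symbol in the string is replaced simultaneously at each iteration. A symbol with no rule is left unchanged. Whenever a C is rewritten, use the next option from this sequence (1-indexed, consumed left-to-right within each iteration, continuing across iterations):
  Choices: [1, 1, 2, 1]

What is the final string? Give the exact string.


Answer: CCCEECC

Derivation:
Step 0: EC
Step 1: CECC  (used choices [1])
Step 2: CCCEECC  (used choices [1, 2, 1])


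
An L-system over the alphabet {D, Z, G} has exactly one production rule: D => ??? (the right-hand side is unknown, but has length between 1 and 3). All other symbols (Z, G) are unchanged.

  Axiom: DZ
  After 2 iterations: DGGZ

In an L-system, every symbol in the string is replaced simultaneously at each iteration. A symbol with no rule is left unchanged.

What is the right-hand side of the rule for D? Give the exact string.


Trying D => DG:
  Step 0: DZ
  Step 1: DGZ
  Step 2: DGGZ
Matches the given result.

Answer: DG


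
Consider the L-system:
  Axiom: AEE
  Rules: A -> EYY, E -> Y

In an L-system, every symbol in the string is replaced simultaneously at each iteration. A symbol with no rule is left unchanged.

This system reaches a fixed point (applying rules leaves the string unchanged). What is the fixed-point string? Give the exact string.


Step 0: AEE
Step 1: EYYYY
Step 2: YYYYY
Step 3: YYYYY  (unchanged — fixed point at step 2)

Answer: YYYYY


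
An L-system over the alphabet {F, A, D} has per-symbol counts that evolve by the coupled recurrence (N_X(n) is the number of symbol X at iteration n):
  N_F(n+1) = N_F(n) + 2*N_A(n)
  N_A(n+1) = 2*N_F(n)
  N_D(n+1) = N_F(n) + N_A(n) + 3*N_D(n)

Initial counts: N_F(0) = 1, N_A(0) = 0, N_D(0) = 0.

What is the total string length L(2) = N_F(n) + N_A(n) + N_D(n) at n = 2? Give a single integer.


Answer: 13

Derivation:
Step 0: N_F=1, N_A=0, N_D=0, L=1
Step 1: N_F=1, N_A=2, N_D=1, L=4
Step 2: N_F=5, N_A=2, N_D=6, L=13


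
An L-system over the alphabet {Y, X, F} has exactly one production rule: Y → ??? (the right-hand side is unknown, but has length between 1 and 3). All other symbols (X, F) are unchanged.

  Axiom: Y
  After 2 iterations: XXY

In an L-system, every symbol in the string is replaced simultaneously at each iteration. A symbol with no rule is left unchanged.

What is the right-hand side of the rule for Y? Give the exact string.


Trying Y → XY:
  Step 0: Y
  Step 1: XY
  Step 2: XXY
Matches the given result.

Answer: XY


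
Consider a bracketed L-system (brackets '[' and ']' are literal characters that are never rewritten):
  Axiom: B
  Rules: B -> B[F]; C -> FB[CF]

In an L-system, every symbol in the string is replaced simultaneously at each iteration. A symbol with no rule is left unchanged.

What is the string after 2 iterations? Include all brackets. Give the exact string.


Step 0: B
Step 1: B[F]
Step 2: B[F][F]

Answer: B[F][F]


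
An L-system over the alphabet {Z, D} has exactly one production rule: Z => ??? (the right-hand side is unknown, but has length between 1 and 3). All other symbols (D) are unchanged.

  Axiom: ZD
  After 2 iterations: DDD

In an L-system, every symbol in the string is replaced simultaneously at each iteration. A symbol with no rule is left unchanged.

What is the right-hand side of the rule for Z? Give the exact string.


Answer: DD

Derivation:
Trying Z => DD:
  Step 0: ZD
  Step 1: DDD
  Step 2: DDD
Matches the given result.


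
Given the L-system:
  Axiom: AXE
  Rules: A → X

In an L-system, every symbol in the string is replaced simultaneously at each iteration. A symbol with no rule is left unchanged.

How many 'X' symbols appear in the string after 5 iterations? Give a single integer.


Answer: 2

Derivation:
Step 0: AXE  (1 'X')
Step 1: XXE  (2 'X')
Step 2: XXE  (2 'X')
Step 3: XXE  (2 'X')
Step 4: XXE  (2 'X')
Step 5: XXE  (2 'X')


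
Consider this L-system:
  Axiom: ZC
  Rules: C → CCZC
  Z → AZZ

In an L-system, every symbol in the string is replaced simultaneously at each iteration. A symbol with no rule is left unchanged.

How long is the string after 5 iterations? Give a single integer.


Step 0: length = 2
Step 1: length = 7
Step 2: length = 22
Step 3: length = 67
Step 4: length = 202
Step 5: length = 607

Answer: 607


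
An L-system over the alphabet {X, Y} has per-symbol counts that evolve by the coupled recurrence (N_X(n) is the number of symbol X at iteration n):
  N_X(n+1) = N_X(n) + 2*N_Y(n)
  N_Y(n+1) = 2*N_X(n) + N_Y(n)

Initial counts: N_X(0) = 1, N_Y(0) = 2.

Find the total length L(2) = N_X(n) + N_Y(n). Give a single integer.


Answer: 27

Derivation:
Step 0: N_X=1, N_Y=2, L=3
Step 1: N_X=5, N_Y=4, L=9
Step 2: N_X=13, N_Y=14, L=27


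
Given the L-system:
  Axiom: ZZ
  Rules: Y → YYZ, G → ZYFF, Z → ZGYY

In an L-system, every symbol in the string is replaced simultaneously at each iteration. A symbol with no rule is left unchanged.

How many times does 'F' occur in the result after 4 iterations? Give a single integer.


Step 0: ZZ  (0 'F')
Step 1: ZGYYZGYY  (0 'F')
Step 2: ZGYYZYFFYYZYYZZGYYZYFFYYZYYZ  (4 'F')
Step 3: ZGYYZYFFYYZYYZZGYYYYZFFYYZYYZZGYYYYZYYZZGYYZGYYZYFFYYZYYZZGYYYYZFFYYZYYZZGYYYYZYYZZGYY  (8 'F')
Step 4: ZGYYZYFFYYZYYZZGYYYYZFFYYZYYZZGYYYYZYYZZGYYZGYYZYFFYYZYYZYYZYYZZGYYFFYYZYYZZGYYYYZYYZZGYYZGYYZYFFYYZYYZYYZYYZZGYYYYZYYZZGYYZGYYZYFFYYZYYZZGYYZYFFYYZYYZZGYYYYZFFYYZYYZZGYYYYZYYZZGYYZGYYZYFFYYZYYZYYZYYZZGYYFFYYZYYZZGYYYYZYYZZGYYZGYYZYFFYYZYYZYYZYYZZGYYYYZYYZZGYYZGYYZYFFYYZYYZ  (24 'F')

Answer: 24


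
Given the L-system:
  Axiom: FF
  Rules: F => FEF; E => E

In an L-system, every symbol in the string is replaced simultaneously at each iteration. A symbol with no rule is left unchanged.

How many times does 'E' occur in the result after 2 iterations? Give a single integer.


Answer: 6

Derivation:
Step 0: FF  (0 'E')
Step 1: FEFFEF  (2 'E')
Step 2: FEFEFEFFEFEFEF  (6 'E')


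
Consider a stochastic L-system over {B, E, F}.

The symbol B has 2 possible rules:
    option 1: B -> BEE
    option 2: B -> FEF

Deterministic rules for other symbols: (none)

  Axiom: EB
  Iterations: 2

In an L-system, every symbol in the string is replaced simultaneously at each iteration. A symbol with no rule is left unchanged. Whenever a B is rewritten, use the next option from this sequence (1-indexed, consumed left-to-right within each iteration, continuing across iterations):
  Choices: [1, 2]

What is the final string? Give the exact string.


Step 0: EB
Step 1: EBEE  (used choices [1])
Step 2: EFEFEE  (used choices [2])

Answer: EFEFEE


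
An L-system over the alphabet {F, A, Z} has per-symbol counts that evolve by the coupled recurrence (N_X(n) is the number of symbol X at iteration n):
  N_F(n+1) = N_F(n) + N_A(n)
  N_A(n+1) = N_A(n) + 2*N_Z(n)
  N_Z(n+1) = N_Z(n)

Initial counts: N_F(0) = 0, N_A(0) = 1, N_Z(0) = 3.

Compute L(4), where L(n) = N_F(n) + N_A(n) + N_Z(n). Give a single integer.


Step 0: N_F=0, N_A=1, N_Z=3, L=4
Step 1: N_F=1, N_A=7, N_Z=3, L=11
Step 2: N_F=8, N_A=13, N_Z=3, L=24
Step 3: N_F=21, N_A=19, N_Z=3, L=43
Step 4: N_F=40, N_A=25, N_Z=3, L=68

Answer: 68


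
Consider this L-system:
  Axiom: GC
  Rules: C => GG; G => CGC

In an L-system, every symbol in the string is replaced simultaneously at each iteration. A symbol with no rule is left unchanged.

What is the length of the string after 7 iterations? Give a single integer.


Step 0: length = 2
Step 1: length = 5
Step 2: length = 13
Step 3: length = 33
Step 4: length = 85
Step 5: length = 217
Step 6: length = 557
Step 7: length = 1425

Answer: 1425


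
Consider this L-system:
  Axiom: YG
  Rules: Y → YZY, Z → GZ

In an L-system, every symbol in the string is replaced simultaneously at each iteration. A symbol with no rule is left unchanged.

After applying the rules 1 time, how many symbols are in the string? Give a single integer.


Answer: 4

Derivation:
Step 0: length = 2
Step 1: length = 4


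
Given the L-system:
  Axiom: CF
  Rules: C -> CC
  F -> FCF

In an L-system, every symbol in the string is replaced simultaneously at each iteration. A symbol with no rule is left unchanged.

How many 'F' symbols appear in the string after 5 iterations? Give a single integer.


Step 0: CF  (1 'F')
Step 1: CCFCF  (2 'F')
Step 2: CCCCFCFCCFCF  (4 'F')
Step 3: CCCCCCCCFCFCCFCFCCCCFCFCCFCF  (8 'F')
Step 4: CCCCCCCCCCCCCCCCFCFCCFCFCCCCFCFCCFCFCCCCCCCCFCFCCFCFCCCCFCFCCFCF  (16 'F')
Step 5: CCCCCCCCCCCCCCCCCCCCCCCCCCCCCCCCFCFCCFCFCCCCFCFCCFCFCCCCCCCCFCFCCFCFCCCCFCFCCFCFCCCCCCCCCCCCCCCCFCFCCFCFCCCCFCFCCFCFCCCCCCCCFCFCCFCFCCCCFCFCCFCF  (32 'F')

Answer: 32


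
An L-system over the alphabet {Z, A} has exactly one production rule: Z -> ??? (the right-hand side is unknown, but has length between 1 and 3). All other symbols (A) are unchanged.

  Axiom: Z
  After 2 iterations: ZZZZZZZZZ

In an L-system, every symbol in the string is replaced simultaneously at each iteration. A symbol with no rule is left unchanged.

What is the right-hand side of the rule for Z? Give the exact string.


Trying Z -> ZZZ:
  Step 0: Z
  Step 1: ZZZ
  Step 2: ZZZZZZZZZ
Matches the given result.

Answer: ZZZ


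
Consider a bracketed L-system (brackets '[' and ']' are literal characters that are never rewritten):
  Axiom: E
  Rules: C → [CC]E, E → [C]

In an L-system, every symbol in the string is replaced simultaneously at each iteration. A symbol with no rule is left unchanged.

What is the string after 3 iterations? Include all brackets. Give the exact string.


Step 0: E
Step 1: [C]
Step 2: [[CC]E]
Step 3: [[[CC]E[CC]E][C]]

Answer: [[[CC]E[CC]E][C]]


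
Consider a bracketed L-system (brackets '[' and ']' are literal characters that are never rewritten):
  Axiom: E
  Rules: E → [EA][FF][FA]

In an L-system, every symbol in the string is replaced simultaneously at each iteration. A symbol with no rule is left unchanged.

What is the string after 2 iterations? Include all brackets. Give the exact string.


Step 0: E
Step 1: [EA][FF][FA]
Step 2: [[EA][FF][FA]A][FF][FA]

Answer: [[EA][FF][FA]A][FF][FA]


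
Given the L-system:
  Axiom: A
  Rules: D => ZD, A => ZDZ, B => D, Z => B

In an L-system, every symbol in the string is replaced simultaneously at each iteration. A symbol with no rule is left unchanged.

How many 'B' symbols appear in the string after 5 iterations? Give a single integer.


Step 0: A  (0 'B')
Step 1: ZDZ  (0 'B')
Step 2: BZDB  (2 'B')
Step 3: DBZDD  (1 'B')
Step 4: ZDDBZDZD  (1 'B')
Step 5: BZDZDDBZDBZD  (3 'B')

Answer: 3


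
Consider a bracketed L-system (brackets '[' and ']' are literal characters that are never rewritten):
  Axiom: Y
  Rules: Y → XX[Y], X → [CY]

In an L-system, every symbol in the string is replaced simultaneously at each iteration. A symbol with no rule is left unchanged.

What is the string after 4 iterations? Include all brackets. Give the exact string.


Answer: [C[CY][CY][XX[Y]]][C[CY][CY][XX[Y]]][[CXX[Y]][CXX[Y]][[CY][CY][XX[Y]]]]

Derivation:
Step 0: Y
Step 1: XX[Y]
Step 2: [CY][CY][XX[Y]]
Step 3: [CXX[Y]][CXX[Y]][[CY][CY][XX[Y]]]
Step 4: [C[CY][CY][XX[Y]]][C[CY][CY][XX[Y]]][[CXX[Y]][CXX[Y]][[CY][CY][XX[Y]]]]


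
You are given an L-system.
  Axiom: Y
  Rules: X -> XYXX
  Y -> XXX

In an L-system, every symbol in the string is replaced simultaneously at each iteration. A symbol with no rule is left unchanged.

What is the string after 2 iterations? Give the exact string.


Answer: XYXXXYXXXYXX

Derivation:
Step 0: Y
Step 1: XXX
Step 2: XYXXXYXXXYXX


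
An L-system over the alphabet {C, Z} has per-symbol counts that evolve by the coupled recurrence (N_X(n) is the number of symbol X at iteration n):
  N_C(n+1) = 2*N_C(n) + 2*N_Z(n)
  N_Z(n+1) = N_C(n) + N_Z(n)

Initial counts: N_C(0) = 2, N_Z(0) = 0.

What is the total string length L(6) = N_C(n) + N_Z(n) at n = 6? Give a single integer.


Step 0: N_C=2, N_Z=0, L=2
Step 1: N_C=4, N_Z=2, L=6
Step 2: N_C=12, N_Z=6, L=18
Step 3: N_C=36, N_Z=18, L=54
Step 4: N_C=108, N_Z=54, L=162
Step 5: N_C=324, N_Z=162, L=486
Step 6: N_C=972, N_Z=486, L=1458

Answer: 1458


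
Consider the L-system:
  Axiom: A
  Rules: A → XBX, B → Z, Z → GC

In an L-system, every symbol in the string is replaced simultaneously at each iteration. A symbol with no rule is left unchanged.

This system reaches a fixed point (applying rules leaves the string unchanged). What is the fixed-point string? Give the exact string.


Answer: XGCX

Derivation:
Step 0: A
Step 1: XBX
Step 2: XZX
Step 3: XGCX
Step 4: XGCX  (unchanged — fixed point at step 3)


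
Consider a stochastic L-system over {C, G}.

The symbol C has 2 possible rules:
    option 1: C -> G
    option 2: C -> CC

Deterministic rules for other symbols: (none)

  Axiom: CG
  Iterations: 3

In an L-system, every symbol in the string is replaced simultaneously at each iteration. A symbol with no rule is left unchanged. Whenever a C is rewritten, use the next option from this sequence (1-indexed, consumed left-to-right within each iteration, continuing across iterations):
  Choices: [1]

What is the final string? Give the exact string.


Step 0: CG
Step 1: GG  (used choices [1])
Step 2: GG  (used choices [])
Step 3: GG  (used choices [])

Answer: GG


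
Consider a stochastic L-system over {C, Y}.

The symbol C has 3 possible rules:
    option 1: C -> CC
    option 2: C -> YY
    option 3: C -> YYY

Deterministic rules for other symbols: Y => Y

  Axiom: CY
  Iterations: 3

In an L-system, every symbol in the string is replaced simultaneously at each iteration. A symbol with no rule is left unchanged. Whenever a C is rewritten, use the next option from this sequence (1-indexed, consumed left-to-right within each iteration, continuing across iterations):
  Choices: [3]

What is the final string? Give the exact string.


Answer: YYYY

Derivation:
Step 0: CY
Step 1: YYYY  (used choices [3])
Step 2: YYYY  (used choices [])
Step 3: YYYY  (used choices [])


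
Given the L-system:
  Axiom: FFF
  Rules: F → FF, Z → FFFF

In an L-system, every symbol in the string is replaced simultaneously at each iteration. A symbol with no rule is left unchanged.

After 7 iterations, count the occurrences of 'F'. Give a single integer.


Answer: 384

Derivation:
Step 0: FFF  (3 'F')
Step 1: FFFFFF  (6 'F')
Step 2: FFFFFFFFFFFF  (12 'F')
Step 3: FFFFFFFFFFFFFFFFFFFFFFFF  (24 'F')
Step 4: FFFFFFFFFFFFFFFFFFFFFFFFFFFFFFFFFFFFFFFFFFFFFFFF  (48 'F')
Step 5: FFFFFFFFFFFFFFFFFFFFFFFFFFFFFFFFFFFFFFFFFFFFFFFFFFFFFFFFFFFFFFFFFFFFFFFFFFFFFFFFFFFFFFFFFFFFFFFF  (96 'F')
Step 6: FFFFFFFFFFFFFFFFFFFFFFFFFFFFFFFFFFFFFFFFFFFFFFFFFFFFFFFFFFFFFFFFFFFFFFFFFFFFFFFFFFFFFFFFFFFFFFFFFFFFFFFFFFFFFFFFFFFFFFFFFFFFFFFFFFFFFFFFFFFFFFFFFFFFFFFFFFFFFFFFFFFFFFFFFFFFFFFFFFFFFFFFFFFFFFFF  (192 'F')
Step 7: FFFFFFFFFFFFFFFFFFFFFFFFFFFFFFFFFFFFFFFFFFFFFFFFFFFFFFFFFFFFFFFFFFFFFFFFFFFFFFFFFFFFFFFFFFFFFFFFFFFFFFFFFFFFFFFFFFFFFFFFFFFFFFFFFFFFFFFFFFFFFFFFFFFFFFFFFFFFFFFFFFFFFFFFFFFFFFFFFFFFFFFFFFFFFFFFFFFFFFFFFFFFFFFFFFFFFFFFFFFFFFFFFFFFFFFFFFFFFFFFFFFFFFFFFFFFFFFFFFFFFFFFFFFFFFFFFFFFFFFFFFFFFFFFFFFFFFFFFFFFFFFFFFFFFFFFFFFFFFFFFFFFFFFFFFFFFFFFFFFFFFFFFFFFFFFFFFFFFFFFFFFFFFFFFFFFFFFFFFFFFFFF  (384 'F')


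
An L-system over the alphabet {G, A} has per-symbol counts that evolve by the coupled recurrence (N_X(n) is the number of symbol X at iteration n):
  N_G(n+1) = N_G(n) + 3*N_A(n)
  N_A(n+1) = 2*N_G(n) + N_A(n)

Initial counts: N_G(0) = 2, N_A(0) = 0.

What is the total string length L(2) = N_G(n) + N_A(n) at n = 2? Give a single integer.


Step 0: N_G=2, N_A=0, L=2
Step 1: N_G=2, N_A=4, L=6
Step 2: N_G=14, N_A=8, L=22

Answer: 22


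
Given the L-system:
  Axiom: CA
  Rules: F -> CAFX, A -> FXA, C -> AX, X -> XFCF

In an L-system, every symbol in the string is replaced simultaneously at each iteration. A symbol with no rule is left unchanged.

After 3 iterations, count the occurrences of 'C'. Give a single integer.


Answer: 12

Derivation:
Step 0: CA  (1 'C')
Step 1: AXFXA  (0 'C')
Step 2: FXAXFCFCAFXXFCFFXA  (3 'C')
Step 3: CAFXXFCFFXAXFCFCAFXAXCAFXAXFXACAFXXFCFXFCFCAFXAXCAFXCAFXXFCFFXA  (12 'C')
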